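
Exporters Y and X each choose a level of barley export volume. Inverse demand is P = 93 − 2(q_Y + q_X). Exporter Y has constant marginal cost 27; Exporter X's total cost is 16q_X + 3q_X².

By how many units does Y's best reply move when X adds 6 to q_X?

Exporter Y's profit: π = q_Y(93 − 2(q_Y + q_X)) − 27q_Y.
∂π/∂q_Y = 66 − 4q_Y − 2q_X = 0, so q_Y = 16.5 − 0.5q_X.
The reaction-function slope is −0.5, so a 6-unit rise in q_X moves q_Y by −0.5 × 6 = −3. Y's best response falls — the actions are strategic substitutes.

-3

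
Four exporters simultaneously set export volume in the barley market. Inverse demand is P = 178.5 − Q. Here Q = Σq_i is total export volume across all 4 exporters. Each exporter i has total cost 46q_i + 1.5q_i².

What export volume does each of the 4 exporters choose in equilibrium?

16.5625

A representative exporter's profit is π_i = q_i(178.5 − Q) − 46q_i − 1.5q_i², with Q = q_i + Σ_{j≠i} q_j.
First-order condition: 132.5 − 5q_i − Σ_{j≠i} q_j = 0.
Imposing symmetry (q_j = q for all j) turns Σ_{j≠i} q_j into 3q, so 132.5 = 8q and q = 16.5625.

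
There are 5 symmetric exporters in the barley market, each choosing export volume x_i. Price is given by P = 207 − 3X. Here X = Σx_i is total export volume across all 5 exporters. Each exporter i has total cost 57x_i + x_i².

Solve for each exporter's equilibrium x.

7.5

A representative exporter's profit is π_i = x_i(207 − 3X) − 57x_i − x_i², with X = x_i + Σ_{j≠i} x_j.
First-order condition: 150 − 8x_i − 3Σ_{j≠i} x_j = 0.
In a symmetric equilibrium every exporter chooses the same x, so Σ_{j≠i} x_j = 4x. The condition becomes 150 − 20x = 0, giving x = 150/20 = 7.5.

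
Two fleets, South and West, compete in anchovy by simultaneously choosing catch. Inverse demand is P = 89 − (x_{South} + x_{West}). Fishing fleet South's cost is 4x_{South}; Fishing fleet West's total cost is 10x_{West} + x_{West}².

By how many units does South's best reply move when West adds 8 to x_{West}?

Fishing fleet South's profit: π = x_{South}(89 − (x_{South} + x_{West})) − 4x_{South}.
∂π/∂x_{South} = 85 − 2x_{South} − x_{West} = 0, so x_{South} = 42.5 − 0.5x_{West}.
The reaction-function slope is −0.5, so an 8-unit rise in x_{West} moves x_{South} by −0.5 × 8 = −4. South's best response falls — the actions are strategic substitutes.

-4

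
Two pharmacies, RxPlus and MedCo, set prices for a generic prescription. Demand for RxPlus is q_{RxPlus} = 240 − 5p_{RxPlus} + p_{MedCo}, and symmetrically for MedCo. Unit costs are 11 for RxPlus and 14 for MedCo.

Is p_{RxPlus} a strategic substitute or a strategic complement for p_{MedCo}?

strategic complements

RxPlus's profit: π = (p_{RxPlus} − 11)(240 − 5p_{RxPlus} + p_{MedCo}).
∂π/∂p_{RxPlus} = 295 − 10p_{RxPlus} + p_{MedCo} = 0 ⇒ p_{RxPlus} = 29.5 + 0.1p_{MedCo}.
The best-response slope dp_{RxPlus}/dp_{MedCo} = 0.1 > 0: the reaction function is upward-sloping, so the choices are strategic complements.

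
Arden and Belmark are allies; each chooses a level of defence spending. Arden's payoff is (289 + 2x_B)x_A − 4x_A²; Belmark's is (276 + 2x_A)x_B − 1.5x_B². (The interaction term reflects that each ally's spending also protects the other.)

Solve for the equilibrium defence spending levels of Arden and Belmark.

70.95, 139.3

Expanding Arden's payoff: 289x_A + 2x_Bx_A − 4x_A².
∂π/∂x_A = 289 + 2x_B − 8x_A = 0, so x_A = 36.125 + 0.25x_B.
Likewise for Belmark: x_B = 92 + (2/3)x_A.
Plugging x_B into Arden's best response: x_A = 36.125 + 0.25(92 + (2/3)x_A) ⇒ (5/6)x_A = 59.125, so x_A = 70.95.
Then x_B = 92 + (2/3)·70.95 = 139.3.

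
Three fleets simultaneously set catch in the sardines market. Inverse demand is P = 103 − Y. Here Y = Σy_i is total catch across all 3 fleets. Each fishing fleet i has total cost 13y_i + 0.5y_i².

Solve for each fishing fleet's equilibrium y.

A representative fishing fleet's profit is π_i = y_i(103 − Y) − 13y_i − 0.5y_i², with Y = y_i + Σ_{j≠i} y_j.
First-order condition: 90 − 3y_i − Σ_{j≠i} y_j = 0.
In a symmetric equilibrium every fishing fleet chooses the same y, so Σ_{j≠i} y_j = 2y. The condition becomes 90 − 5y = 0, giving y = 90/5 = 18.

18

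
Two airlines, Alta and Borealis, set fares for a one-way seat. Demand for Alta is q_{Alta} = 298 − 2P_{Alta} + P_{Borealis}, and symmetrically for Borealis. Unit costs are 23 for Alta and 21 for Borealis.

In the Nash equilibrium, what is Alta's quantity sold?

182.8

Alta's profit: π = (P_{Alta} − 23)(298 − 2P_{Alta} + P_{Borealis}).
∂π/∂P_{Alta} = 344 − 4P_{Alta} + P_{Borealis} = 0 ⇒ P_{Alta} = 86 + 0.25P_{Borealis}.
Similarly P_{Borealis} = 85 + 0.25P_{Alta}.
Solving the two reaction functions simultaneously: (1 − (0.25)(0.25))P_{Alta} = 86 + 0.25·85, so 0.9375P_{Alta} = 107.25 and P_{Alta} = 114.4.
Then P_{Borealis} = 85 + 0.25·114.4 = 113.6.
q_{Alta} = 298 − 2·114.4 + 113.6 = 182.8.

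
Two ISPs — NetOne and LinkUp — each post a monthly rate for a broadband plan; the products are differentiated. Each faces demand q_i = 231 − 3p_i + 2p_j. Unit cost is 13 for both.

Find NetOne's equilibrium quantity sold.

163.5

NetOne's profit: π = (p_{NetOne} − 13)(231 − 3p_{NetOne} + 2p_{LinkUp}).
∂π/∂p_{NetOne} = 270 − 6p_{NetOne} + 2p_{LinkUp} = 0 ⇒ p_{NetOne} = 45 + (1/3)p_{LinkUp}.
By symmetry p_{LinkUp} = p_{NetOne}; substituting into the reaction function, (2/3)p_{NetOne} = 45 and p_{NetOne} = 67.5.
q_{NetOne} = 231 − 3·67.5 + 2·67.5 = 163.5.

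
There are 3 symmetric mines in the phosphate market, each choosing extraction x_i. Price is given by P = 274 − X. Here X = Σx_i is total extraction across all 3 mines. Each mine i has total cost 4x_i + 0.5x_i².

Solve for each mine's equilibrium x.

54

A representative mine's profit is π_i = x_i(274 − X) − 4x_i − 0.5x_i², with X = x_i + Σ_{j≠i} x_j.
First-order condition: 270 − 3x_i − Σ_{j≠i} x_j = 0.
In a symmetric equilibrium every mine chooses the same x, so Σ_{j≠i} x_j = 2x. The condition becomes 270 − 5x = 0, giving x = 270/5 = 54.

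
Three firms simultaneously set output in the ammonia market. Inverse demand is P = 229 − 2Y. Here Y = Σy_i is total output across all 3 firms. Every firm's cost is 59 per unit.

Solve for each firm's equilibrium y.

21.25

A representative firm's profit is π_i = y_i(229 − 2Y) − 59y_i, with Y = y_i + Σ_{j≠i} y_j.
First-order condition: 170 − 4y_i − 2Σ_{j≠i} y_j = 0.
Imposing symmetry (y_j = y for all j) turns Σ_{j≠i} y_j into 2y, so 170 = 8y and y = 21.25.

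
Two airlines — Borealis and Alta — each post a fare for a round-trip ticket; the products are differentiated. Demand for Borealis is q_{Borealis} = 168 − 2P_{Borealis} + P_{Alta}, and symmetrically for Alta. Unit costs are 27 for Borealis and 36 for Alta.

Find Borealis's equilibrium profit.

4646.48

Borealis's profit: π = (P_{Borealis} − 27)(168 − 2P_{Borealis} + P_{Alta}).
∂π/∂P_{Borealis} = 222 − 4P_{Borealis} + P_{Alta} = 0 ⇒ P_{Borealis} = 55.5 + 0.25P_{Alta}.
Similarly P_{Alta} = 60 + 0.25P_{Borealis}.
Substituting the second reaction function into the first: P_{Borealis} = 55.5 + 0.25(60 + 0.25P_{Borealis}), which gives 0.9375P_{Borealis} = 70.5 ⇒ P_{Borealis} = 75.2.
Then P_{Alta} = 60 + 0.25·75.2 = 78.8.
q_{Borealis} = 168 − 2·75.2 + 78.8 = 96.4.
Profit = (75.2 − 27)·96.4 = 4646.48.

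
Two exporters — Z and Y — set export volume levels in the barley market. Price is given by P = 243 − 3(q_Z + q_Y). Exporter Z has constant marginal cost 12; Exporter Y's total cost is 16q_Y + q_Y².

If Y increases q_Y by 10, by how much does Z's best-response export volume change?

-5

Exporter Z's profit: π = q_Z(243 − 3(q_Z + q_Y)) − 12q_Z.
∂π/∂q_Z = 231 − 6q_Z − 3q_Y = 0, so q_Z = 38.5 − 0.5q_Y.
The reaction-function slope is −0.5, so a 10-unit rise in q_Y moves q_Z by −0.5 × 10 = −5. Z's best response falls — the actions are strategic substitutes.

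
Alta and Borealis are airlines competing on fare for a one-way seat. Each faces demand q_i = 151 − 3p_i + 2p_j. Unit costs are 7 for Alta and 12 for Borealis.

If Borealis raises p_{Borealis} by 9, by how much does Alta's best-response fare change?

Alta's profit: π = (p_{Alta} − 7)(151 − 3p_{Alta} + 2p_{Borealis}).
∂π/∂p_{Alta} = 172 − 6p_{Alta} + 2p_{Borealis} = 0 ⇒ p_{Alta} = 86/3 + (1/3)p_{Borealis}.
The reaction-function slope is 1/3, so a 9-unit rise in p_{Borealis} moves p_{Alta} by 1/3 × 9 = 3. Alta's best response rises — the actions are strategic complements.

3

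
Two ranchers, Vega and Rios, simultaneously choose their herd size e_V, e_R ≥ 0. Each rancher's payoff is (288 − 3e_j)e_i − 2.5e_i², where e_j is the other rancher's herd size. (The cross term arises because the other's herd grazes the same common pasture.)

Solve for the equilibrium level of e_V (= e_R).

Vega's payoff is (288 − 3e_R)e_V − 2.5e_V².
∂π/∂e_V = 288 − 3e_R − 5e_V = 0, so e_V = 57.6 − 0.6e_R.
The game is symmetric, so in equilibrium e_R = e_V: the reaction function gives 1.6e_V = 57.6, hence e_V = 36.

36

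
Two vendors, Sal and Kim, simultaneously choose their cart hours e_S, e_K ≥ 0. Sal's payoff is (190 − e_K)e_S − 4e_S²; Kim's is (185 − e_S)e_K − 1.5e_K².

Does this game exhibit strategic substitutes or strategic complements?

strategic substitutes

Expanding Sal's payoff: 190e_S − e_Ke_S − 4e_S².
∂π/∂e_S = 190 − e_K − 8e_S = 0, so e_S = 23.75 − 0.125e_K.
The best-response slope de_S/de_K = −0.125 < 0: the reaction function is downward-sloping, so the choices are strategic substitutes.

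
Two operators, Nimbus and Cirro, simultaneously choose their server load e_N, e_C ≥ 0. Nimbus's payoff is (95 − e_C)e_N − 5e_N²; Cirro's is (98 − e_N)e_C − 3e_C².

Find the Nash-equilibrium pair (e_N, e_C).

8, 15

Expanding Nimbus's payoff: 95e_N − e_Ce_N − 5e_N².
∂π/∂e_N = 95 − e_C − 10e_N = 0, so e_N = 9.5 − 0.1e_C.
Likewise for Cirro: e_C = 49/3 − (1/6)e_N.
Substituting the second reaction function into the first: e_N = 9.5 − 0.1(49/3 − (1/6)e_N), which gives (59/60)e_N = 118/15 ⇒ e_N = 8.
Then e_C = 49/3 − (1/6)·8 = 15.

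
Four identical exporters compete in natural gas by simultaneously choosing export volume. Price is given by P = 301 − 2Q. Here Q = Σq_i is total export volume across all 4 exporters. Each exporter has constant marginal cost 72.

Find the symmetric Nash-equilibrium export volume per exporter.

22.9

A representative exporter's profit is π_i = q_i(301 − 2Q) − 72q_i, with Q = q_i + Σ_{j≠i} q_j.
First-order condition: 229 − 4q_i − 2Σ_{j≠i} q_j = 0.
In a symmetric equilibrium every exporter chooses the same q, so Σ_{j≠i} q_j = 3q. The condition becomes 229 − 10q = 0, giving q = 229/10 = 22.9.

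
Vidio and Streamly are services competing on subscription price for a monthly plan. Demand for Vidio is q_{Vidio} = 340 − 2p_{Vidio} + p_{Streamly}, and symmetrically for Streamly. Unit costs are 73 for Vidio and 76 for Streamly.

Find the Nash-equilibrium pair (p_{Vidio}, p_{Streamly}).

162.4, 163.6

Vidio's profit: π = (p_{Vidio} − 73)(340 − 2p_{Vidio} + p_{Streamly}).
∂π/∂p_{Vidio} = 486 − 4p_{Vidio} + p_{Streamly} = 0 ⇒ p_{Vidio} = 121.5 + 0.25p_{Streamly}.
Similarly p_{Streamly} = 123 + 0.25p_{Vidio}.
Substituting the second reaction function into the first: p_{Vidio} = 121.5 + 0.25(123 + 0.25p_{Vidio}), which gives 0.9375p_{Vidio} = 152.25 ⇒ p_{Vidio} = 162.4.
Then p_{Streamly} = 123 + 0.25·162.4 = 163.6.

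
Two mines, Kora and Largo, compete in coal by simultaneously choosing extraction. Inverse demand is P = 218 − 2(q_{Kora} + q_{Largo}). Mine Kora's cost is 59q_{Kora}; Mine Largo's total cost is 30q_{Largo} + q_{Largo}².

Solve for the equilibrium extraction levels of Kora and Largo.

Mine Kora's profit: π = q_{Kora}(218 − 2(q_{Kora} + q_{Largo})) − 59q_{Kora}.
∂π/∂q_{Kora} = 159 − 4q_{Kora} − 2q_{Largo} = 0, so q_{Kora} = 39.75 − 0.5q_{Largo}.
For Largo: ∂π/∂q_{Largo} = 188 − 6q_{Largo} − 2q_{Kora} = 0 ⇒ q_{Largo} = 94/3 − (1/3)q_{Kora}.
Substituting the second reaction function into the first: q_{Kora} = 39.75 − 0.5(94/3 − (1/3)q_{Kora}), which gives (5/6)q_{Kora} = 289/12 ⇒ q_{Kora} = 28.9.
Then q_{Largo} = 94/3 − (1/3)·28.9 = 21.7.

28.9, 21.7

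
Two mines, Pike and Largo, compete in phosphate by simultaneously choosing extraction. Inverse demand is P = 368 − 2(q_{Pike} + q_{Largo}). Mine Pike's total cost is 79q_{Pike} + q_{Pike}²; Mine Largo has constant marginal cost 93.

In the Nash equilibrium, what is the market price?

200.2

Mine Pike's profit: π = q_{Pike}(368 − 2(q_{Pike} + q_{Largo})) − 79q_{Pike} − q_{Pike}².
∂π/∂q_{Pike} = 289 − 6q_{Pike} − 2q_{Largo} = 0, so q_{Pike} = 289/6 − (1/3)q_{Largo}.
For Largo: ∂π/∂q_{Largo} = 275 − 4q_{Largo} − 2q_{Pike} = 0 ⇒ q_{Largo} = 68.75 − 0.5q_{Pike}.
Solving the two reaction functions simultaneously: (1 − (−1/3)(−0.5))q_{Pike} = 289/6 − (1/3)·68.75, so (5/6)q_{Pike} = 25.25 and q_{Pike} = 30.3.
Then q_{Largo} = 68.75 − 0.5·30.3 = 53.6.
Equilibrium price: P = 368 − 2·83.9 = 200.2.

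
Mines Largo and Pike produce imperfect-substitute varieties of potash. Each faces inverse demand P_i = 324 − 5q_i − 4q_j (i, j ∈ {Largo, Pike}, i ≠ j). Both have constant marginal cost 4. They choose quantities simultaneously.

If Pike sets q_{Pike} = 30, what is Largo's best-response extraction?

Mine Largo's profit: π = q_{Largo}(324 − 5q_{Largo} − 4q_{Pike}) − 4q_{Largo}.
∂π/∂q_{Largo} = 320 − 10q_{Largo} − 4q_{Pike} = 0 ⇒ q_{Largo} = 32 − 0.4q_{Pike}.
At q_{Pike} = 30: q_{Largo} = 32 − 0.4·30 = 20.

20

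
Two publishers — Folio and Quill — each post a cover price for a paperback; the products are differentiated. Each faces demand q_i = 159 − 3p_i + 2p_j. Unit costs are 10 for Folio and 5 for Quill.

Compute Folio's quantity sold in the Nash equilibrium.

108.9375

Folio's profit: π = (p_{Folio} − 10)(159 − 3p_{Folio} + 2p_{Quill}).
∂π/∂p_{Folio} = 189 − 6p_{Folio} + 2p_{Quill} = 0 ⇒ p_{Folio} = 31.5 + (1/3)p_{Quill}.
Similarly p_{Quill} = 29 + (1/3)p_{Folio}.
Solving the two reaction functions simultaneously: (1 − (1/3)(1/3))p_{Folio} = 31.5 + (1/3)·29, so (8/9)p_{Folio} = 247/6 and p_{Folio} = 46.3125.
Then p_{Quill} = 29 + (1/3)·46.3125 = 44.4375.
q_{Folio} = 159 − 3·46.3125 + 2·44.4375 = 108.9375.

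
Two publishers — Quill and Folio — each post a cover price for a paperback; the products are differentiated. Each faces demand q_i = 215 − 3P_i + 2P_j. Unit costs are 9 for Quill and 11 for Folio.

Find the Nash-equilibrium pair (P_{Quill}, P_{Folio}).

Quill's profit: π = (P_{Quill} − 9)(215 − 3P_{Quill} + 2P_{Folio}).
∂π/∂P_{Quill} = 242 − 6P_{Quill} + 2P_{Folio} = 0 ⇒ P_{Quill} = 121/3 + (1/3)P_{Folio}.
Similarly P_{Folio} = 124/3 + (1/3)P_{Quill}.
Substituting the second reaction function into the first: P_{Quill} = 121/3 + (1/3)(124/3 + (1/3)P_{Quill}), which gives (8/9)P_{Quill} = 487/9 ⇒ P_{Quill} = 60.875.
Then P_{Folio} = 124/3 + (1/3)·60.875 = 61.625.

60.875, 61.625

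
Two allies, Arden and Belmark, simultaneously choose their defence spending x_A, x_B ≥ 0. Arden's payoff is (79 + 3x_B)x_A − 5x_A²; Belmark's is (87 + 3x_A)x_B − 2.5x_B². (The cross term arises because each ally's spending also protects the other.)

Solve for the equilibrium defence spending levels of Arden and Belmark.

16, 27

Expanding Arden's payoff: 79x_A + 3x_Bx_A − 5x_A².
∂π/∂x_A = 79 + 3x_B − 10x_A = 0, so x_A = 7.9 + 0.3x_B.
Likewise for Belmark: x_B = 17.4 + 0.6x_A.
Solving the two reaction functions simultaneously: (1 − (0.3)(0.6))x_A = 7.9 + 0.3·17.4, so 0.82x_A = 13.12 and x_A = 16.
Then x_B = 17.4 + 0.6·16 = 27.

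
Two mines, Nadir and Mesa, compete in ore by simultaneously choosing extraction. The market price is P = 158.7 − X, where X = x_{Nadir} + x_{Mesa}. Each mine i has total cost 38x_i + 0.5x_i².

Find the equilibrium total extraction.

Mine Nadir's profit: π = x_{Nadir}(158.7 − (x_{Nadir} + x_{Mesa})) − 38x_{Nadir} − 0.5x_{Nadir}².
∂π/∂x_{Nadir} = 120.7 − 3x_{Nadir} − x_{Mesa} = 0, so x_{Nadir} = 1207/30 − (1/3)x_{Mesa}.
Setting x_{Nadir} = x_{Mesa} in the reaction function: x_{Nadir} = 1207/30 − (1/3)x_{Nadir}, so x_{Nadir} = (1207/30) / (4/3) = 30.175.
Total extraction: 30.175 + 30.175 = 60.35.

60.35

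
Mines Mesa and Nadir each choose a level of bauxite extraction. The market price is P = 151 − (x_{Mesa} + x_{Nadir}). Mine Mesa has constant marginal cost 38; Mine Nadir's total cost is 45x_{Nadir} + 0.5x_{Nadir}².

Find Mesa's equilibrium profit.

Mine Mesa's profit: π = x_{Mesa}(151 − (x_{Mesa} + x_{Nadir})) − 38x_{Mesa}.
∂π/∂x_{Mesa} = 113 − 2x_{Mesa} − x_{Nadir} = 0, so x_{Mesa} = 56.5 − 0.5x_{Nadir}.
For Nadir: ∂π/∂x_{Nadir} = 106 − 3x_{Nadir} − x_{Mesa} = 0 ⇒ x_{Nadir} = 106/3 − (1/3)x_{Mesa}.
Solving the two reaction functions simultaneously: (1 − (−0.5)(−1/3))x_{Mesa} = 56.5 − 0.5·(106/3), so (5/6)x_{Mesa} = 233/6 and x_{Mesa} = 46.6.
Then x_{Nadir} = 106/3 − (1/3)·46.6 = 19.8.
Price P = 151 − 66.4 = 84.6.
Mesa's profit: (84.6 − 38)·46.6 = 2171.56.

2171.56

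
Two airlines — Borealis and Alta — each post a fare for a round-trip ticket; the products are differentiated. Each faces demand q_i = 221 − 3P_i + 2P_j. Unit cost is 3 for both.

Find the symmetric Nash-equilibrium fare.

Borealis's profit: π = (P_{Borealis} − 3)(221 − 3P_{Borealis} + 2P_{Alta}).
∂π/∂P_{Borealis} = 230 − 6P_{Borealis} + 2P_{Alta} = 0 ⇒ P_{Borealis} = 115/3 + (1/3)P_{Alta}.
By symmetry P_{Alta} = P_{Borealis}; substituting into the reaction function, (2/3)P_{Borealis} = 115/3 and P_{Borealis} = 57.5.

57.5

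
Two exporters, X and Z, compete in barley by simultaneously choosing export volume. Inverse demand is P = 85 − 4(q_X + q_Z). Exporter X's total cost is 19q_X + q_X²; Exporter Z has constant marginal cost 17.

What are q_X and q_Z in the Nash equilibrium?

4, 6.5

Exporter X's profit: π = q_X(85 − 4(q_X + q_Z)) − 19q_X − q_X².
∂π/∂q_X = 66 − 10q_X − 4q_Z = 0, so q_X = 6.6 − 0.4q_Z.
For Z: ∂π/∂q_Z = 68 − 8q_Z − 4q_X = 0 ⇒ q_Z = 8.5 − 0.5q_X.
Substituting the second reaction function into the first: q_X = 6.6 − 0.4(8.5 − 0.5q_X), which gives 0.8q_X = 3.2 ⇒ q_X = 4.
Then q_Z = 8.5 − 0.5·4 = 6.5.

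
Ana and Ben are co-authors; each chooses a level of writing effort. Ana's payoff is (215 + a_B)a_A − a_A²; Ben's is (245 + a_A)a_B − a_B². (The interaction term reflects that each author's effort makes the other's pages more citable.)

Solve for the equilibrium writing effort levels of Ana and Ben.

225, 235

Expanding Ana's payoff: 215a_A + a_Ba_A − a_A².
∂π/∂a_A = 215 + a_B − 2a_A = 0, so a_A = 107.5 + 0.5a_B.
Likewise for Ben: a_B = 122.5 + 0.5a_A.
Solving the two reaction functions simultaneously: (1 − (0.5)(0.5))a_A = 107.5 + 0.5·122.5, so 0.75a_A = 168.75 and a_A = 225.
Then a_B = 122.5 + 0.5·225 = 235.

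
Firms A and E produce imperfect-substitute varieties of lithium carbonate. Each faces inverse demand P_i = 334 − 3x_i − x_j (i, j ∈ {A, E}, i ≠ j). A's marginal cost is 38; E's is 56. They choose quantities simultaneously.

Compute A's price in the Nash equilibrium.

Firm A's profit: π = x_A(334 − 3x_A − x_E) − 38x_A.
∂π/∂x_A = 296 − 6x_A − x_E = 0 ⇒ x_A = 148/3 − (1/6)x_E.
Similarly x_E = 139/3 − (1/6)x_A.
Substituting the second reaction function into the first: x_A = 148/3 − (1/6)(139/3 − (1/6)x_A), which gives (35/36)x_A = 749/18 ⇒ x_A = 42.8.
Then x_E = 139/3 − (1/6)·42.8 = 39.2.
P_A = 334 − 3·42.8 − 39.2 = 166.4.

166.4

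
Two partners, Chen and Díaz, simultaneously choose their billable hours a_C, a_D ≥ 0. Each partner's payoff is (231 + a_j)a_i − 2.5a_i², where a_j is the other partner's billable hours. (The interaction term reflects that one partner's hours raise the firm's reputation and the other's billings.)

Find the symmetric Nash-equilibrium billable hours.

Chen's payoff is (231 + a_D)a_C − 2.5a_C².
∂π/∂a_C = 231 + a_D − 5a_C = 0, so a_C = 46.2 + 0.2a_D.
By symmetry a_D = a_C; substituting into the reaction function, 0.8a_C = 46.2 and a_C = 57.75.

57.75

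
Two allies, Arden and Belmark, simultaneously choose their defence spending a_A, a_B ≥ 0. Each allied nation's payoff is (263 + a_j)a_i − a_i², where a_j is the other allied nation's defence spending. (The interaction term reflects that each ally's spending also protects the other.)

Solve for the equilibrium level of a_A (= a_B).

263

Arden's payoff is (263 + a_B)a_A − a_A².
∂π/∂a_A = 263 + a_B − 2a_A = 0, so a_A = 131.5 + 0.5a_B.
By symmetry a_B = a_A; substituting into the reaction function, 0.5a_A = 131.5 and a_A = 263.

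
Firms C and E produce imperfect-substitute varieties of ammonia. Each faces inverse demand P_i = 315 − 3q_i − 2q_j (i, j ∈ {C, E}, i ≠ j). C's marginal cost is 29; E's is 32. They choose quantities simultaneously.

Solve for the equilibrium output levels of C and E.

Firm C's profit: π = q_C(315 − 3q_C − 2q_E) − 29q_C.
∂π/∂q_C = 286 − 6q_C − 2q_E = 0 ⇒ q_C = 143/3 − (1/3)q_E.
Similarly q_E = 283/6 − (1/3)q_C.
Substituting the second reaction function into the first: q_C = 143/3 − (1/3)(283/6 − (1/3)q_C), which gives (8/9)q_C = 575/18 ⇒ q_C = 35.9375.
Then q_E = 283/6 − (1/3)·35.9375 = 35.1875.

35.9375, 35.1875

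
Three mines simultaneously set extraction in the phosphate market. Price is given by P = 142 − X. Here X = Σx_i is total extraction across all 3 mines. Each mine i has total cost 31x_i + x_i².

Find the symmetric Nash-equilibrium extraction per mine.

A representative mine's profit is π_i = x_i(142 − X) − 31x_i − x_i², with X = x_i + Σ_{j≠i} x_j.
First-order condition: 111 − 4x_i − Σ_{j≠i} x_j = 0.
In a symmetric equilibrium every mine chooses the same x, so Σ_{j≠i} x_j = 2x. The condition becomes 111 − 6x = 0, giving x = 111/6 = 18.5.

18.5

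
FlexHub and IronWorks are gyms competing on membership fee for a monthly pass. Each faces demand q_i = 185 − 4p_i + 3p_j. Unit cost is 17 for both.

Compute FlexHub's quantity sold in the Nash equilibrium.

FlexHub's profit: π = (p_{FlexHub} − 17)(185 − 4p_{FlexHub} + 3p_{IronWorks}).
∂π/∂p_{FlexHub} = 253 − 8p_{FlexHub} + 3p_{IronWorks} = 0 ⇒ p_{FlexHub} = 31.625 + 0.375p_{IronWorks}.
The game is symmetric, so in equilibrium p_{IronWorks} = p_{FlexHub}: the reaction function gives 0.625p_{FlexHub} = 31.625, hence p_{FlexHub} = 50.6.
q_{FlexHub} = 185 − 4·50.6 + 3·50.6 = 134.4.

134.4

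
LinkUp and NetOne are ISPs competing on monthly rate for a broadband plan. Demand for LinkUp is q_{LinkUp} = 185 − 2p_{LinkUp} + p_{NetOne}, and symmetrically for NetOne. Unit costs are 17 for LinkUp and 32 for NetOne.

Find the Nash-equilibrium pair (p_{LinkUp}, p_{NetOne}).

LinkUp's profit: π = (p_{LinkUp} − 17)(185 − 2p_{LinkUp} + p_{NetOne}).
∂π/∂p_{LinkUp} = 219 − 4p_{LinkUp} + p_{NetOne} = 0 ⇒ p_{LinkUp} = 54.75 + 0.25p_{NetOne}.
Similarly p_{NetOne} = 62.25 + 0.25p_{LinkUp}.
Plugging p_{NetOne} into LinkUp's best response: p_{LinkUp} = 54.75 + 0.25(62.25 + 0.25p_{LinkUp}) ⇒ 0.9375p_{LinkUp} = 70.3125, so p_{LinkUp} = 75.
Then p_{NetOne} = 62.25 + 0.25·75 = 81.

75, 81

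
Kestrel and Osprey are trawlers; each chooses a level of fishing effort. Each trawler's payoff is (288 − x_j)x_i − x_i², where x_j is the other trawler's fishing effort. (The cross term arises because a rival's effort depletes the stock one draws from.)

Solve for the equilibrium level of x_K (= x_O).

96

Kestrel's payoff is (288 − x_O)x_K − x_K².
∂π/∂x_K = 288 − x_O − 2x_K = 0, so x_K = 144 − 0.5x_O.
By symmetry x_O = x_K; substituting into the reaction function, 1.5x_K = 144 and x_K = 96.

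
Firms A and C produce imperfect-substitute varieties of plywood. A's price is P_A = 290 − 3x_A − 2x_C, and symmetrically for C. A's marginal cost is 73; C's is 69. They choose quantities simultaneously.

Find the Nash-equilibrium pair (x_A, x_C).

26.875, 27.875

Firm A's profit: π = x_A(290 − 3x_A − 2x_C) − 73x_A.
∂π/∂x_A = 217 − 6x_A − 2x_C = 0 ⇒ x_A = 217/6 − (1/3)x_C.
Similarly x_C = 221/6 − (1/3)x_A.
Substituting the second reaction function into the first: x_A = 217/6 − (1/3)(221/6 − (1/3)x_A), which gives (8/9)x_A = 215/9 ⇒ x_A = 26.875.
Then x_C = 221/6 − (1/3)·26.875 = 27.875.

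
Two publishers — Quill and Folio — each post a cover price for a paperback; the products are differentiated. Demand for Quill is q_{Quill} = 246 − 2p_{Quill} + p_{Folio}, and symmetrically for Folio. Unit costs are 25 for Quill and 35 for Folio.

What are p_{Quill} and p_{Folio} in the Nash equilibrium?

Quill's profit: π = (p_{Quill} − 25)(246 − 2p_{Quill} + p_{Folio}).
∂π/∂p_{Quill} = 296 − 4p_{Quill} + p_{Folio} = 0 ⇒ p_{Quill} = 74 + 0.25p_{Folio}.
Similarly p_{Folio} = 79 + 0.25p_{Quill}.
Solving the two reaction functions simultaneously: (1 − (0.25)(0.25))p_{Quill} = 74 + 0.25·79, so 0.9375p_{Quill} = 93.75 and p_{Quill} = 100.
Then p_{Folio} = 79 + 0.25·100 = 104.

100, 104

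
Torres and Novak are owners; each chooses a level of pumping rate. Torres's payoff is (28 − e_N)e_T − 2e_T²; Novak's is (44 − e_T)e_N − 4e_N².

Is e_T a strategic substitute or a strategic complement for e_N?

strategic substitutes

Expanding Torres's payoff: 28e_T − e_Ne_T − 2e_T².
∂π/∂e_T = 28 − e_N − 4e_T = 0, so e_T = 7 − 0.25e_N.
The best-response slope de_T/de_N = −0.25 < 0: the reaction function is downward-sloping, so the choices are strategic substitutes.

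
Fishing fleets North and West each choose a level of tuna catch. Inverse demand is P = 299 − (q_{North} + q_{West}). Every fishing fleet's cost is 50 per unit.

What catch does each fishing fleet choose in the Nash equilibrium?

Fishing fleet North's profit: π = q_{North}(299 − (q_{North} + q_{West})) − 50q_{North}.
∂π/∂q_{North} = 249 − 2q_{North} − q_{West} = 0, so q_{North} = 124.5 − 0.5q_{West}.
By symmetry q_{West} = q_{North}; substituting into the reaction function, 1.5q_{North} = 124.5 and q_{North} = 83.

83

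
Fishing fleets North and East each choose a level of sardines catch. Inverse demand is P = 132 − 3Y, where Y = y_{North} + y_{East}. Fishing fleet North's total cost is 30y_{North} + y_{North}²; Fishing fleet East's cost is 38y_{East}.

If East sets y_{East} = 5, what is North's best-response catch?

Fishing fleet North's profit: π = y_{North}(132 − 3(y_{North} + y_{East})) − 30y_{North} − y_{North}².
∂π/∂y_{North} = 102 − 8y_{North} − 3y_{East} = 0, so y_{North} = 12.75 − 0.375y_{East}.
At y_{East} = 5: y_{North} = 12.75 − 0.375·5 = 10.875.

10.875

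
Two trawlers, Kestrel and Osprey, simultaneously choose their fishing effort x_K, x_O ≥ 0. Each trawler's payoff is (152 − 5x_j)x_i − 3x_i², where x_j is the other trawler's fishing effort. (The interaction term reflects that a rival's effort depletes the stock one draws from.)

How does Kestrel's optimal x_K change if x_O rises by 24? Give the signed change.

-20

Kestrel's payoff is (152 − 5x_O)x_K − 3x_K².
∂π/∂x_K = 152 − 5x_O − 6x_K = 0, so x_K = 76/3 − (5/6)x_O.
The reaction-function slope is −5/6, so a 24-unit rise in x_O moves x_K by −5/6 × 24 = −20. Kestrel's best response falls — the actions are strategic substitutes.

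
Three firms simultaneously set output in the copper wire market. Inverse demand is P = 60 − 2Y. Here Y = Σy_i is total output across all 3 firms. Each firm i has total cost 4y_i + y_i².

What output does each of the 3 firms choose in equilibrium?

5.6

A representative firm's profit is π_i = y_i(60 − 2Y) − 4y_i − y_i², with Y = y_i + Σ_{j≠i} y_j.
First-order condition: 56 − 6y_i − 2Σ_{j≠i} y_j = 0.
Imposing symmetry (y_j = y for all j) turns Σ_{j≠i} y_j into 2y, so 56 = 10y and y = 5.6.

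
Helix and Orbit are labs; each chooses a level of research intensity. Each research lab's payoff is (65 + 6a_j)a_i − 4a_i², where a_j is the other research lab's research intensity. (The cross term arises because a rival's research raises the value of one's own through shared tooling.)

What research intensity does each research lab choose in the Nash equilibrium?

32.5

Helix's payoff is (65 + 6a_O)a_H − 4a_H².
∂π/∂a_H = 65 + 6a_O − 8a_H = 0, so a_H = 8.125 + 0.75a_O.
Setting a_H = a_O in the reaction function: a_H = 8.125 + 0.75a_H, so a_H = 8.125 / 0.25 = 32.5.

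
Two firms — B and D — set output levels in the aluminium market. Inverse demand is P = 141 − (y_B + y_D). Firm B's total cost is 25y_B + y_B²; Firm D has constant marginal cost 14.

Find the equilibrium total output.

71

Firm B's profit: π = y_B(141 − (y_B + y_D)) − 25y_B − y_B².
∂π/∂y_B = 116 − 4y_B − y_D = 0, so y_B = 29 − 0.25y_D.
For D: ∂π/∂y_D = 127 − 2y_D − y_B = 0 ⇒ y_D = 63.5 − 0.5y_B.
Solving the two reaction functions simultaneously: (1 − (−0.25)(−0.5))y_B = 29 − 0.25·63.5, so 0.875y_B = 13.125 and y_B = 15.
Then y_D = 63.5 − 0.5·15 = 56.
Total output: 15 + 56 = 71.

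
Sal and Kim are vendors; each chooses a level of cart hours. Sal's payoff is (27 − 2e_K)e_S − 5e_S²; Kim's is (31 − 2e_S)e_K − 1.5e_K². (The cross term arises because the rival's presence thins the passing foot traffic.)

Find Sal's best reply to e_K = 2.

Expanding Sal's payoff: 27e_S − 2e_Ke_S − 5e_S².
∂π/∂e_S = 27 − 2e_K − 10e_S = 0, so e_S = 2.7 − 0.2e_K.
At e_K = 2: e_S = 2.7 − 0.2·2 = 2.3.

2.3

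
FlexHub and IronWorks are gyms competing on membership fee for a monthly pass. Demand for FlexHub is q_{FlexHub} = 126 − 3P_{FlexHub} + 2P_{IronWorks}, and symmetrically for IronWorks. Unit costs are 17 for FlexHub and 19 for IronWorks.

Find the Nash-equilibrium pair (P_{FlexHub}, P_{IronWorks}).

FlexHub's profit: π = (P_{FlexHub} − 17)(126 − 3P_{FlexHub} + 2P_{IronWorks}).
∂π/∂P_{FlexHub} = 177 − 6P_{FlexHub} + 2P_{IronWorks} = 0 ⇒ P_{FlexHub} = 29.5 + (1/3)P_{IronWorks}.
Similarly P_{IronWorks} = 30.5 + (1/3)P_{FlexHub}.
Solving the two reaction functions simultaneously: (1 − (1/3)(1/3))P_{FlexHub} = 29.5 + (1/3)·30.5, so (8/9)P_{FlexHub} = 119/3 and P_{FlexHub} = 44.625.
Then P_{IronWorks} = 30.5 + (1/3)·44.625 = 45.375.

44.625, 45.375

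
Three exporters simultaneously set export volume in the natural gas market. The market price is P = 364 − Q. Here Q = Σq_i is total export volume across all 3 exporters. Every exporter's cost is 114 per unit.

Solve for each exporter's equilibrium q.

A representative exporter's profit is π_i = q_i(364 − Q) − 114q_i, with Q = q_i + Σ_{j≠i} q_j.
First-order condition: 250 − 2q_i − Σ_{j≠i} q_j = 0.
With identical exporters, set every q_j = q: then 250 − 2q − 2q = 0, i.e. q = 250/4 = 62.5.

62.5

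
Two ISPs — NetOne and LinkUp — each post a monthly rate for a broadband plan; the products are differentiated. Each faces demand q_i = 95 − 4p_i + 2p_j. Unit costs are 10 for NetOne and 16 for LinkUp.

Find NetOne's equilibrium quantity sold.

53.2

NetOne's profit: π = (p_{NetOne} − 10)(95 − 4p_{NetOne} + 2p_{LinkUp}).
∂π/∂p_{NetOne} = 135 − 8p_{NetOne} + 2p_{LinkUp} = 0 ⇒ p_{NetOne} = 16.875 + 0.25p_{LinkUp}.
Similarly p_{LinkUp} = 19.875 + 0.25p_{NetOne}.
Solving the two reaction functions simultaneously: (1 − (0.25)(0.25))p_{NetOne} = 16.875 + 0.25·19.875, so 0.9375p_{NetOne} = 699/32 and p_{NetOne} = 23.3.
Then p_{LinkUp} = 19.875 + 0.25·23.3 = 25.7.
q_{NetOne} = 95 − 4·23.3 + 2·25.7 = 53.2.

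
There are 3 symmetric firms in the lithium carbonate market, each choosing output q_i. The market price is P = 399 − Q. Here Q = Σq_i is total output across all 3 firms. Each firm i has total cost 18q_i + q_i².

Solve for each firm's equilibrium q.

63.5

A representative firm's profit is π_i = q_i(399 − Q) − 18q_i − q_i², with Q = q_i + Σ_{j≠i} q_j.
First-order condition: 381 − 4q_i − Σ_{j≠i} q_j = 0.
In a symmetric equilibrium every firm chooses the same q, so Σ_{j≠i} q_j = 2q. The condition becomes 381 − 6q = 0, giving q = 381/6 = 63.5.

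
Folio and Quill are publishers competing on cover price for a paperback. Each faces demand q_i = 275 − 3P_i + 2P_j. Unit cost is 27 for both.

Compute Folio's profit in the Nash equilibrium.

11532

Folio's profit: π = (P_{Folio} − 27)(275 − 3P_{Folio} + 2P_{Quill}).
∂π/∂P_{Folio} = 356 − 6P_{Folio} + 2P_{Quill} = 0 ⇒ P_{Folio} = 178/3 + (1/3)P_{Quill}.
By symmetry P_{Quill} = P_{Folio}; substituting into the reaction function, (2/3)P_{Folio} = 178/3 and P_{Folio} = 89.
q_{Folio} = 275 − 3·89 + 2·89 = 186.
Profit = (89 − 27)·186 = 11532.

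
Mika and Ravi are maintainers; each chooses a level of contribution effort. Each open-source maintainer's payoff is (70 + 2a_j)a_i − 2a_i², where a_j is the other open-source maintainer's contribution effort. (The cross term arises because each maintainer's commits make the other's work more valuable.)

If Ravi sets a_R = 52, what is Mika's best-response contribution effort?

43.5

Mika's payoff is (70 + 2a_R)a_M − 2a_M².
∂π/∂a_M = 70 + 2a_R − 4a_M = 0, so a_M = 17.5 + 0.5a_R.
At a_R = 52: a_M = 17.5 + 0.5·52 = 43.5.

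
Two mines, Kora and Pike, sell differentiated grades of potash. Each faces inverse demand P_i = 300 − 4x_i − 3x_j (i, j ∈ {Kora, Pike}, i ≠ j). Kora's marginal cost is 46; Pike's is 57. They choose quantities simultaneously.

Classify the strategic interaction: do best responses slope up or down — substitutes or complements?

Mine Kora's profit: π = x_{Kora}(300 − 4x_{Kora} − 3x_{Pike}) − 46x_{Kora}.
∂π/∂x_{Kora} = 254 − 8x_{Kora} − 3x_{Pike} = 0 ⇒ x_{Kora} = 31.75 − 0.375x_{Pike}.
The best-response slope dx_{Kora}/dx_{Pike} = −0.375 < 0: the reaction function is downward-sloping, so the choices are strategic substitutes.

strategic substitutes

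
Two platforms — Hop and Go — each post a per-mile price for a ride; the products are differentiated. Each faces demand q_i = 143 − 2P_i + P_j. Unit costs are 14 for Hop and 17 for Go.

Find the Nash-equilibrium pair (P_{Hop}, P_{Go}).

57.4, 58.6

Hop's profit: π = (P_{Hop} − 14)(143 − 2P_{Hop} + P_{Go}).
∂π/∂P_{Hop} = 171 − 4P_{Hop} + P_{Go} = 0 ⇒ P_{Hop} = 42.75 + 0.25P_{Go}.
Similarly P_{Go} = 44.25 + 0.25P_{Hop}.
Substituting the second reaction function into the first: P_{Hop} = 42.75 + 0.25(44.25 + 0.25P_{Hop}), which gives 0.9375P_{Hop} = 53.8125 ⇒ P_{Hop} = 57.4.
Then P_{Go} = 44.25 + 0.25·57.4 = 58.6.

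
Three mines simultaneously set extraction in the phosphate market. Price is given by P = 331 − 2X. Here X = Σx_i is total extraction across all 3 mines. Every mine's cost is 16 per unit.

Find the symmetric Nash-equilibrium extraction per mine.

A representative mine's profit is π_i = x_i(331 − 2X) − 16x_i, with X = x_i + Σ_{j≠i} x_j.
First-order condition: 315 − 4x_i − 2Σ_{j≠i} x_j = 0.
In a symmetric equilibrium every mine chooses the same x, so Σ_{j≠i} x_j = 2x. The condition becomes 315 − 8x = 0, giving x = 315/8 = 39.375.

39.375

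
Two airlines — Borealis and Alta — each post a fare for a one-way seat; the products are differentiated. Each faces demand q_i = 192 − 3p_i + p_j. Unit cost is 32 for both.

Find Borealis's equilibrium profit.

1966.08

Borealis's profit: π = (p_{Borealis} − 32)(192 − 3p_{Borealis} + p_{Alta}).
∂π/∂p_{Borealis} = 288 − 6p_{Borealis} + p_{Alta} = 0 ⇒ p_{Borealis} = 48 + (1/6)p_{Alta}.
Setting p_{Borealis} = p_{Alta} in the reaction function: p_{Borealis} = 48 + (1/6)p_{Borealis}, so p_{Borealis} = 48 / (5/6) = 57.6.
q_{Borealis} = 192 − 3·57.6 + 57.6 = 76.8.
Profit = (57.6 − 32)·76.8 = 1966.08.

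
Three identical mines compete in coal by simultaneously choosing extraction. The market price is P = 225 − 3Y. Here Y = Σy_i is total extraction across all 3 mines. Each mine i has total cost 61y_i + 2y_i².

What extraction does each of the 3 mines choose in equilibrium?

A representative mine's profit is π_i = y_i(225 − 3Y) − 61y_i − 2y_i², with Y = y_i + Σ_{j≠i} y_j.
First-order condition: 164 − 10y_i − 3Σ_{j≠i} y_j = 0.
With identical mines, set every y_j = y: then 164 − 10y − 6y = 0, i.e. y = 164/16 = 10.25.

10.25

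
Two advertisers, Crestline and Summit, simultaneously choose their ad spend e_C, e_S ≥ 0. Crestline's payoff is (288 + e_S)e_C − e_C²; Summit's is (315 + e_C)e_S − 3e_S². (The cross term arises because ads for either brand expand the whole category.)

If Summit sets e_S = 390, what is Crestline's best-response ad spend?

339

Expanding Crestline's payoff: 288e_C + e_Se_C − e_C².
∂π/∂e_C = 288 + e_S − 2e_C = 0, so e_C = 144 + 0.5e_S.
At e_S = 390: e_C = 144 + 0.5·390 = 339.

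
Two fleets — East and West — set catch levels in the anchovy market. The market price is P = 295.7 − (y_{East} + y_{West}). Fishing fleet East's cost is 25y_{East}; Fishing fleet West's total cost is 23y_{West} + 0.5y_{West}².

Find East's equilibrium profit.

Fishing fleet East's profit: π = y_{East}(295.7 − (y_{East} + y_{West})) − 25y_{East}.
∂π/∂y_{East} = 270.7 − 2y_{East} − y_{West} = 0, so y_{East} = 135.35 − 0.5y_{West}.
For West: ∂π/∂y_{West} = 272.7 − 3y_{West} − y_{East} = 0 ⇒ y_{West} = 90.9 − (1/3)y_{East}.
Solving the two reaction functions simultaneously: (1 − (−0.5)(−1/3))y_{East} = 135.35 − 0.5·90.9, so (5/6)y_{East} = 89.9 and y_{East} = 107.88.
Then y_{West} = 90.9 − (1/3)·107.88 = 54.94.
Price P = 295.7 − 162.82 = 132.88.
East's profit: (132.88 − 25)·107.88 = 11638.0944.

11638.0944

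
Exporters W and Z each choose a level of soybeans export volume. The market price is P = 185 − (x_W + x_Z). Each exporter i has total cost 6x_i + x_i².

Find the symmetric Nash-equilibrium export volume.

Exporter W's profit: π = x_W(185 − (x_W + x_Z)) − 6x_W − x_W².
∂π/∂x_W = 179 − 4x_W − x_Z = 0, so x_W = 44.75 − 0.25x_Z.
Setting x_W = x_Z in the reaction function: x_W = 44.75 − 0.25x_W, so x_W = 44.75 / 1.25 = 35.8.

35.8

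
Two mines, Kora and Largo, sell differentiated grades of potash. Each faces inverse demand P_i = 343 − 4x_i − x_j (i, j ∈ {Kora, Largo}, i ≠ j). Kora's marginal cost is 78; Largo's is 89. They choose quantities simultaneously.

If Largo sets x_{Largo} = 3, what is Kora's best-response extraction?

Mine Kora's profit: π = x_{Kora}(343 − 4x_{Kora} − x_{Largo}) − 78x_{Kora}.
∂π/∂x_{Kora} = 265 − 8x_{Kora} − x_{Largo} = 0 ⇒ x_{Kora} = 33.125 − 0.125x_{Largo}.
At x_{Largo} = 3: x_{Kora} = 33.125 − 0.125·3 = 32.75.

32.75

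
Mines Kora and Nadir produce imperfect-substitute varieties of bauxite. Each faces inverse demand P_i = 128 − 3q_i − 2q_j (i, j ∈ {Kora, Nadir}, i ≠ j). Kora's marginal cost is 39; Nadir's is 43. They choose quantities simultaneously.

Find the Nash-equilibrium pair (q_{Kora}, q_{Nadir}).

11.375, 10.375

Mine Kora's profit: π = q_{Kora}(128 − 3q_{Kora} − 2q_{Nadir}) − 39q_{Kora}.
∂π/∂q_{Kora} = 89 − 6q_{Kora} − 2q_{Nadir} = 0 ⇒ q_{Kora} = 89/6 − (1/3)q_{Nadir}.
Similarly q_{Nadir} = 85/6 − (1/3)q_{Kora}.
Substituting the second reaction function into the first: q_{Kora} = 89/6 − (1/3)(85/6 − (1/3)q_{Kora}), which gives (8/9)q_{Kora} = 91/9 ⇒ q_{Kora} = 11.375.
Then q_{Nadir} = 85/6 − (1/3)·11.375 = 10.375.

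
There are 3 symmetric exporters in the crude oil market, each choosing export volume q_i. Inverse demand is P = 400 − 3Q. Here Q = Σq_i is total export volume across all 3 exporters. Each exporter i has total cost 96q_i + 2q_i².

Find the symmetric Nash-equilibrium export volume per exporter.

19

A representative exporter's profit is π_i = q_i(400 − 3Q) − 96q_i − 2q_i², with Q = q_i + Σ_{j≠i} q_j.
First-order condition: 304 − 10q_i − 3Σ_{j≠i} q_j = 0.
In a symmetric equilibrium every exporter chooses the same q, so Σ_{j≠i} q_j = 2q. The condition becomes 304 − 16q = 0, giving q = 304/16 = 19.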